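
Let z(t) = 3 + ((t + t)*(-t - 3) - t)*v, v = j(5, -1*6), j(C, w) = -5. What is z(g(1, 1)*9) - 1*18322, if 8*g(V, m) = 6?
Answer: -141017/8 ≈ -17627.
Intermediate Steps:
g(V, m) = ¾ (g(V, m) = (⅛)*6 = ¾)
v = -5
z(t) = 3 + 5*t - 10*t*(-3 - t) (z(t) = 3 + ((t + t)*(-t - 3) - t)*(-5) = 3 + ((2*t)*(-3 - t) - t)*(-5) = 3 + (2*t*(-3 - t) - t)*(-5) = 3 + (-t + 2*t*(-3 - t))*(-5) = 3 + (5*t - 10*t*(-3 - t)) = 3 + 5*t - 10*t*(-3 - t))
z(g(1, 1)*9) - 1*18322 = (3 + 10*((¾)*9)² + 35*((¾)*9)) - 1*18322 = (3 + 10*(27/4)² + 35*(27/4)) - 18322 = (3 + 10*(729/16) + 945/4) - 18322 = (3 + 3645/8 + 945/4) - 18322 = 5559/8 - 18322 = -141017/8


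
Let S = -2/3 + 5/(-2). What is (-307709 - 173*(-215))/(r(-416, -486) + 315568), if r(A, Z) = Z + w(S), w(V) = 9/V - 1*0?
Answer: -2569883/2993252 ≈ -0.85856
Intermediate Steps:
S = -19/6 (S = -2*1/3 + 5*(-1/2) = -2/3 - 5/2 = -19/6 ≈ -3.1667)
w(V) = 9/V (w(V) = 9/V + 0 = 9/V)
r(A, Z) = -54/19 + Z (r(A, Z) = Z + 9/(-19/6) = Z + 9*(-6/19) = Z - 54/19 = -54/19 + Z)
(-307709 - 173*(-215))/(r(-416, -486) + 315568) = (-307709 - 173*(-215))/((-54/19 - 486) + 315568) = (-307709 + 37195)/(-9288/19 + 315568) = -270514/5986504/19 = -270514*19/5986504 = -2569883/2993252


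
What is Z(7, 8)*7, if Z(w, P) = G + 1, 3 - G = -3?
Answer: 49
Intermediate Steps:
G = 6 (G = 3 - 1*(-3) = 3 + 3 = 6)
Z(w, P) = 7 (Z(w, P) = 6 + 1 = 7)
Z(7, 8)*7 = 7*7 = 49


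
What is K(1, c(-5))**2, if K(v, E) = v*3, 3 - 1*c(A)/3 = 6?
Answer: 9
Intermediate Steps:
c(A) = -9 (c(A) = 9 - 3*6 = 9 - 18 = -9)
K(v, E) = 3*v
K(1, c(-5))**2 = (3*1)**2 = 3**2 = 9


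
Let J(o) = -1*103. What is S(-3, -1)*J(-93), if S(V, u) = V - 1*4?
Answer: 721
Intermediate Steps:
J(o) = -103
S(V, u) = -4 + V (S(V, u) = V - 4 = -4 + V)
S(-3, -1)*J(-93) = (-4 - 3)*(-103) = -7*(-103) = 721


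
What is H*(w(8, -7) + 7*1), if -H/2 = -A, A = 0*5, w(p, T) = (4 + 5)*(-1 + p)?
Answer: 0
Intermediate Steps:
w(p, T) = -9 + 9*p (w(p, T) = 9*(-1 + p) = -9 + 9*p)
A = 0
H = 0 (H = -(-2)*0 = -2*0 = 0)
H*(w(8, -7) + 7*1) = 0*((-9 + 9*8) + 7*1) = 0*((-9 + 72) + 7) = 0*(63 + 7) = 0*70 = 0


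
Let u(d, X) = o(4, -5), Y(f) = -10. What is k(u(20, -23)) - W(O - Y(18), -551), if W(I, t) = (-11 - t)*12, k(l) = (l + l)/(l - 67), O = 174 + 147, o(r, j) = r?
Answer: -408248/63 ≈ -6480.1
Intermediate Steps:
u(d, X) = 4
O = 321
k(l) = 2*l/(-67 + l) (k(l) = (2*l)/(-67 + l) = 2*l/(-67 + l))
W(I, t) = -132 - 12*t
k(u(20, -23)) - W(O - Y(18), -551) = 2*4/(-67 + 4) - (-132 - 12*(-551)) = 2*4/(-63) - (-132 + 6612) = 2*4*(-1/63) - 1*6480 = -8/63 - 6480 = -408248/63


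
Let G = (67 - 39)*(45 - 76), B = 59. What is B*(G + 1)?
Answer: -51153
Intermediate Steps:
G = -868 (G = 28*(-31) = -868)
B*(G + 1) = 59*(-868 + 1) = 59*(-867) = -51153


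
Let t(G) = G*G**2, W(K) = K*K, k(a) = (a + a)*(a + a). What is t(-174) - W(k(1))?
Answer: -5268040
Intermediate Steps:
k(a) = 4*a**2 (k(a) = (2*a)*(2*a) = 4*a**2)
W(K) = K**2
t(G) = G**3
t(-174) - W(k(1)) = (-174)**3 - (4*1**2)**2 = -5268024 - (4*1)**2 = -5268024 - 1*4**2 = -5268024 - 1*16 = -5268024 - 16 = -5268040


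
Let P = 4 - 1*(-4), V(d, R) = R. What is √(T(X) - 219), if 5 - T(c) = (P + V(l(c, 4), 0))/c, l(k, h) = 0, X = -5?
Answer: 3*I*√590/5 ≈ 14.574*I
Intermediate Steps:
P = 8 (P = 4 + 4 = 8)
T(c) = 5 - 8/c (T(c) = 5 - (8 + 0)/c = 5 - 8/c)
√(T(X) - 219) = √((5 - 8/(-5)) - 219) = √((5 - 8*(-⅕)) - 219) = √((5 + 8/5) - 219) = √(33/5 - 219) = √(-1062/5) = 3*I*√590/5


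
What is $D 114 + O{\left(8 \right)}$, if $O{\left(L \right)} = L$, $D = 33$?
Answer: $3770$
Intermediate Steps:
$D 114 + O{\left(8 \right)} = 33 \cdot 114 + 8 = 3762 + 8 = 3770$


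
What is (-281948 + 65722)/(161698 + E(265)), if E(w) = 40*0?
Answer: -108113/80849 ≈ -1.3372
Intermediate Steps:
E(w) = 0
(-281948 + 65722)/(161698 + E(265)) = (-281948 + 65722)/(161698 + 0) = -216226/161698 = -216226*1/161698 = -108113/80849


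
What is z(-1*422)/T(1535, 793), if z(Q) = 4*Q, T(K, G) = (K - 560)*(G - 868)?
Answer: 1688/73125 ≈ 0.023084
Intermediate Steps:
T(K, G) = (-868 + G)*(-560 + K) (T(K, G) = (-560 + K)*(-868 + G) = (-868 + G)*(-560 + K))
z(-1*422)/T(1535, 793) = (4*(-1*422))/(486080 - 868*1535 - 560*793 + 793*1535) = (4*(-422))/(486080 - 1332380 - 444080 + 1217255) = -1688/(-73125) = -1688*(-1/73125) = 1688/73125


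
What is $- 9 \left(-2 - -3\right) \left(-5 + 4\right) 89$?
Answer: $801$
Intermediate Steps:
$- 9 \left(-2 - -3\right) \left(-5 + 4\right) 89 = - 9 \left(-2 + 3\right) \left(-1\right) 89 = - 9 \cdot 1 \left(-1\right) 89 = \left(-9\right) \left(-1\right) 89 = 9 \cdot 89 = 801$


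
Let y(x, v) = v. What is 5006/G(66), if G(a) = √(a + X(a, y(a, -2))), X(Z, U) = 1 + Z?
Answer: 5006*√133/133 ≈ 434.08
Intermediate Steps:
G(a) = √(1 + 2*a) (G(a) = √(a + (1 + a)) = √(1 + 2*a))
5006/G(66) = 5006/(√(1 + 2*66)) = 5006/(√(1 + 132)) = 5006/(√133) = 5006*(√133/133) = 5006*√133/133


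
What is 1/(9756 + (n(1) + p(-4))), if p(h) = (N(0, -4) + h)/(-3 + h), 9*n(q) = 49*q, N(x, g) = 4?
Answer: 9/87853 ≈ 0.00010244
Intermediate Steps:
n(q) = 49*q/9 (n(q) = (49*q)/9 = 49*q/9)
p(h) = (4 + h)/(-3 + h)
1/(9756 + (n(1) + p(-4))) = 1/(9756 + ((49/9)*1 + (4 - 4)/(-3 - 4))) = 1/(9756 + (49/9 + 0/(-7))) = 1/(9756 + (49/9 - ⅐*0)) = 1/(9756 + (49/9 + 0)) = 1/(9756 + 49/9) = 1/(87853/9) = 9/87853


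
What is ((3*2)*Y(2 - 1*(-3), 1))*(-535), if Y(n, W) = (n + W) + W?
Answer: -22470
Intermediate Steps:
Y(n, W) = n + 2*W (Y(n, W) = (W + n) + W = n + 2*W)
((3*2)*Y(2 - 1*(-3), 1))*(-535) = ((3*2)*((2 - 1*(-3)) + 2*1))*(-535) = (6*((2 + 3) + 2))*(-535) = (6*(5 + 2))*(-535) = (6*7)*(-535) = 42*(-535) = -22470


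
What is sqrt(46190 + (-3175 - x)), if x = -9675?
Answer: sqrt(52690) ≈ 229.54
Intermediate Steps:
sqrt(46190 + (-3175 - x)) = sqrt(46190 + (-3175 - 1*(-9675))) = sqrt(46190 + (-3175 + 9675)) = sqrt(46190 + 6500) = sqrt(52690)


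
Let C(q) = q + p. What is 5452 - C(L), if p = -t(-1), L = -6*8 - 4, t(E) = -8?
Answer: 5496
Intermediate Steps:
L = -52 (L = -48 - 4 = -52)
p = 8 (p = -1*(-8) = 8)
C(q) = 8 + q (C(q) = q + 8 = 8 + q)
5452 - C(L) = 5452 - (8 - 52) = 5452 - 1*(-44) = 5452 + 44 = 5496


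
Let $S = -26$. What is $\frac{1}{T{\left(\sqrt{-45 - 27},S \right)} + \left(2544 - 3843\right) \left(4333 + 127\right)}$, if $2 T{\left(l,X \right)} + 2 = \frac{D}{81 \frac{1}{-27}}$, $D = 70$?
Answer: $- \frac{3}{17380658} \approx -1.7261 \cdot 10^{-7}$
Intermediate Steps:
$T{\left(l,X \right)} = - \frac{38}{3}$ ($T{\left(l,X \right)} = -1 + \frac{70 \frac{1}{81 \frac{1}{-27}}}{2} = -1 + \frac{70 \frac{1}{81 \left(- \frac{1}{27}\right)}}{2} = -1 + \frac{70 \frac{1}{-3}}{2} = -1 + \frac{70 \left(- \frac{1}{3}\right)}{2} = -1 + \frac{1}{2} \left(- \frac{70}{3}\right) = -1 - \frac{35}{3} = - \frac{38}{3}$)
$\frac{1}{T{\left(\sqrt{-45 - 27},S \right)} + \left(2544 - 3843\right) \left(4333 + 127\right)} = \frac{1}{- \frac{38}{3} + \left(2544 - 3843\right) \left(4333 + 127\right)} = \frac{1}{- \frac{38}{3} - 5793540} = \frac{1}{- \frac{17380658}{3}} = - \frac{3}{17380658}$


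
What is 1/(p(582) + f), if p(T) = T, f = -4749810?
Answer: -1/4749228 ≈ -2.1056e-7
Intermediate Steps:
1/(p(582) + f) = 1/(582 - 4749810) = 1/(-4749228) = -1/4749228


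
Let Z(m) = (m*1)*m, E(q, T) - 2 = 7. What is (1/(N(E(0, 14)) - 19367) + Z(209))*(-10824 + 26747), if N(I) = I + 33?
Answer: 13441166764052/19325 ≈ 6.9553e+8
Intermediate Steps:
E(q, T) = 9 (E(q, T) = 2 + 7 = 9)
Z(m) = m² (Z(m) = m*m = m²)
N(I) = 33 + I
(1/(N(E(0, 14)) - 19367) + Z(209))*(-10824 + 26747) = (1/((33 + 9) - 19367) + 209²)*(-10824 + 26747) = (1/(42 - 19367) + 43681)*15923 = (1/(-19325) + 43681)*15923 = (-1/19325 + 43681)*15923 = (844135324/19325)*15923 = 13441166764052/19325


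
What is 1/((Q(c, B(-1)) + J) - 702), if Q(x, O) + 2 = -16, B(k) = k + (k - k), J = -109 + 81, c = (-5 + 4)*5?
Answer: -1/748 ≈ -0.0013369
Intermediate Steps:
c = -5 (c = -1*5 = -5)
J = -28
B(k) = k (B(k) = k + 0 = k)
Q(x, O) = -18 (Q(x, O) = -2 - 16 = -18)
1/((Q(c, B(-1)) + J) - 702) = 1/((-18 - 28) - 702) = 1/(-46 - 702) = 1/(-748) = -1/748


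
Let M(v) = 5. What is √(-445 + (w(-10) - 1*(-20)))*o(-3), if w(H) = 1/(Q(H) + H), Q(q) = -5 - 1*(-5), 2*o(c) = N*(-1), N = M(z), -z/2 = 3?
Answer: -I*√42510/4 ≈ -51.545*I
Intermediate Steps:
z = -6 (z = -2*3 = -6)
N = 5
o(c) = -5/2 (o(c) = (5*(-1))/2 = (½)*(-5) = -5/2)
Q(q) = 0 (Q(q) = -5 + 5 = 0)
w(H) = 1/H (w(H) = 1/(0 + H) = 1/H)
√(-445 + (w(-10) - 1*(-20)))*o(-3) = √(-445 + (1/(-10) - 1*(-20)))*(-5/2) = √(-445 + (-⅒ + 20))*(-5/2) = √(-445 + 199/10)*(-5/2) = √(-4251/10)*(-5/2) = (I*√42510/10)*(-5/2) = -I*√42510/4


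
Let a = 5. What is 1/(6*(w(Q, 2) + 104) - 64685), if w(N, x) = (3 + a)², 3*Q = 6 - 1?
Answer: -1/63677 ≈ -1.5704e-5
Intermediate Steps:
Q = 5/3 (Q = (6 - 1)/3 = (⅓)*5 = 5/3 ≈ 1.6667)
w(N, x) = 64 (w(N, x) = (3 + 5)² = 8² = 64)
1/(6*(w(Q, 2) + 104) - 64685) = 1/(6*(64 + 104) - 64685) = 1/(6*168 - 64685) = 1/(1008 - 64685) = 1/(-63677) = -1/63677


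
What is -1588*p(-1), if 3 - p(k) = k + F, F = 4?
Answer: 0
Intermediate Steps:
p(k) = -1 - k (p(k) = 3 - (k + 4) = 3 - (4 + k) = 3 + (-4 - k) = -1 - k)
-1588*p(-1) = -1588*(-1 - 1*(-1)) = -1588*(-1 + 1) = -1588*0 = 0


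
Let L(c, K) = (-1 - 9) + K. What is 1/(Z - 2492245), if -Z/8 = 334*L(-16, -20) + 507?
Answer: -1/2416141 ≈ -4.1388e-7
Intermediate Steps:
L(c, K) = -10 + K
Z = 76104 (Z = -8*(334*(-10 - 20) + 507) = -8*(334*(-30) + 507) = -8*(-10020 + 507) = -8*(-9513) = 76104)
1/(Z - 2492245) = 1/(76104 - 2492245) = 1/(-2416141) = -1/2416141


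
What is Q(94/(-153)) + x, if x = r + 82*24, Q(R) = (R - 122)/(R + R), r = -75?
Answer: 93661/47 ≈ 1992.8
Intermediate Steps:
Q(R) = (-122 + R)/(2*R) (Q(R) = (-122 + R)/((2*R)) = (-122 + R)*(1/(2*R)) = (-122 + R)/(2*R))
x = 1893 (x = -75 + 82*24 = -75 + 1968 = 1893)
Q(94/(-153)) + x = (-122 + 94/(-153))/(2*((94/(-153)))) + 1893 = (-122 + 94*(-1/153))/(2*((94*(-1/153)))) + 1893 = (-122 - 94/153)/(2*(-94/153)) + 1893 = (½)*(-153/94)*(-18760/153) + 1893 = 4690/47 + 1893 = 93661/47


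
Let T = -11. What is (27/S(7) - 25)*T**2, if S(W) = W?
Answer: -17908/7 ≈ -2558.3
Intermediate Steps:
(27/S(7) - 25)*T**2 = (27/7 - 25)*(-11)**2 = (27*(1/7) - 25)*121 = (27/7 - 25)*121 = -148/7*121 = -17908/7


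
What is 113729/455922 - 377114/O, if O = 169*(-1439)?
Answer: 199592438347/110876127102 ≈ 1.8001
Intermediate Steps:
O = -243191
113729/455922 - 377114/O = 113729/455922 - 377114/(-243191) = 113729*(1/455922) - 377114*(-1/243191) = 113729/455922 + 377114/243191 = 199592438347/110876127102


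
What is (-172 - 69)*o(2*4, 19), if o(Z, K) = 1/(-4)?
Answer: 241/4 ≈ 60.250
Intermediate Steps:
o(Z, K) = -¼
(-172 - 69)*o(2*4, 19) = (-172 - 69)*(-¼) = -241*(-¼) = 241/4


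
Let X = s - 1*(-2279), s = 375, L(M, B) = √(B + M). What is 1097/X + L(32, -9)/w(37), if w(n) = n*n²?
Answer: 1097/2654 + √23/50653 ≈ 0.41343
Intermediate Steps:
w(n) = n³
X = 2654 (X = 375 - 1*(-2279) = 375 + 2279 = 2654)
1097/X + L(32, -9)/w(37) = 1097/2654 + √(-9 + 32)/(37³) = 1097*(1/2654) + √23/50653 = 1097/2654 + √23*(1/50653) = 1097/2654 + √23/50653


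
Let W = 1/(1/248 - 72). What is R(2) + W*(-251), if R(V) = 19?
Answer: 401493/17855 ≈ 22.486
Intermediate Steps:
W = -248/17855 (W = 1/(1/248 - 72) = 1/(-17855/248) = -248/17855 ≈ -0.013890)
R(2) + W*(-251) = 19 - 248/17855*(-251) = 19 + 62248/17855 = 401493/17855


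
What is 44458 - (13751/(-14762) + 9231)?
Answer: 520034725/14762 ≈ 35228.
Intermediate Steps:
44458 - (13751/(-14762) + 9231) = 44458 - (13751*(-1/14762) + 9231) = 44458 - (-13751/14762 + 9231) = 44458 - 1*136254271/14762 = 44458 - 136254271/14762 = 520034725/14762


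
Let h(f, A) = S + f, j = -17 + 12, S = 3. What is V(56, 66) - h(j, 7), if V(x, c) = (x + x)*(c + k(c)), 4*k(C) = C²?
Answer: 129362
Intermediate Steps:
k(C) = C²/4
j = -5
h(f, A) = 3 + f
V(x, c) = 2*x*(c + c²/4) (V(x, c) = (x + x)*(c + c²/4) = (2*x)*(c + c²/4) = 2*x*(c + c²/4))
V(56, 66) - h(j, 7) = (½)*66*56*(4 + 66) - (3 - 5) = (½)*66*56*70 - 1*(-2) = 129360 + 2 = 129362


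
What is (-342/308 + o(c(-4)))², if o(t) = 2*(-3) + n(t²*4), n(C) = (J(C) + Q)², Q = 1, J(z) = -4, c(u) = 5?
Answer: 84681/23716 ≈ 3.5706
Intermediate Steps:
n(C) = 9 (n(C) = (-4 + 1)² = (-3)² = 9)
o(t) = 3 (o(t) = 2*(-3) + 9 = -6 + 9 = 3)
(-342/308 + o(c(-4)))² = (-342/308 + 3)² = (-342*1/308 + 3)² = (-171/154 + 3)² = (291/154)² = 84681/23716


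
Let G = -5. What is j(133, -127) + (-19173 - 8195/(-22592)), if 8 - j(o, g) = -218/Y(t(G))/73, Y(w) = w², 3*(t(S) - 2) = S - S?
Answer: -31605395141/1649216 ≈ -19164.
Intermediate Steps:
t(S) = 2 (t(S) = 2 + (S - S)/3 = 2 + (⅓)*0 = 2 + 0 = 2)
j(o, g) = 1277/146 (j(o, g) = 8 - (-218/(2²))/73 = 8 - (-218/4)/73 = 8 - (-218*¼)/73 = 8 - (-109)/(2*73) = 8 - 1*(-109/146) = 8 + 109/146 = 1277/146)
j(133, -127) + (-19173 - 8195/(-22592)) = 1277/146 + (-19173 - 8195/(-22592)) = 1277/146 + (-19173 - 8195*(-1)/22592) = 1277/146 + (-19173 - 1*(-8195/22592)) = 1277/146 + (-19173 + 8195/22592) = 1277/146 - 433148221/22592 = -31605395141/1649216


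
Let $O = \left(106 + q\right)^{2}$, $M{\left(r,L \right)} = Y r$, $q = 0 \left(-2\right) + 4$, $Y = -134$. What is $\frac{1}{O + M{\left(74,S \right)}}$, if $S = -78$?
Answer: $\frac{1}{2184} \approx 0.00045788$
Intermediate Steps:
$q = 4$ ($q = 0 + 4 = 4$)
$M{\left(r,L \right)} = - 134 r$
$O = 12100$ ($O = \left(106 + 4\right)^{2} = 110^{2} = 12100$)
$\frac{1}{O + M{\left(74,S \right)}} = \frac{1}{12100 - 9916} = \frac{1}{2184}$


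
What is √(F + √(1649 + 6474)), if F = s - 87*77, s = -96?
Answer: √(-6795 + √8123) ≈ 81.883*I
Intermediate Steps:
F = -6795 (F = -96 - 87*77 = -96 - 6699 = -6795)
√(F + √(1649 + 6474)) = √(-6795 + √(1649 + 6474)) = √(-6795 + √8123)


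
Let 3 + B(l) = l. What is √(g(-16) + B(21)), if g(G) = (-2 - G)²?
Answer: √214 ≈ 14.629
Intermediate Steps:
B(l) = -3 + l
√(g(-16) + B(21)) = √((2 - 16)² + (-3 + 21)) = √((-14)² + 18) = √(196 + 18) = √214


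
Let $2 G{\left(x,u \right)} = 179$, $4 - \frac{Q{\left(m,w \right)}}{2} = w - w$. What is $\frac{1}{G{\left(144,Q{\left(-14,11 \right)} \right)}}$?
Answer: $\frac{2}{179} \approx 0.011173$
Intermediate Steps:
$Q{\left(m,w \right)} = 8$ ($Q{\left(m,w \right)} = 8 - 2 \left(w - w\right) = 8 - 0 = 8 + 0 = 8$)
$G{\left(x,u \right)} = \frac{179}{2}$ ($G{\left(x,u \right)} = \frac{1}{2} \cdot 179 = \frac{179}{2}$)
$\frac{1}{G{\left(144,Q{\left(-14,11 \right)} \right)}} = \frac{1}{\frac{179}{2}} = \frac{2}{179}$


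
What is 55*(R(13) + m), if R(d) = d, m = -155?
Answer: -7810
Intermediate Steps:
55*(R(13) + m) = 55*(13 - 155) = 55*(-142) = -7810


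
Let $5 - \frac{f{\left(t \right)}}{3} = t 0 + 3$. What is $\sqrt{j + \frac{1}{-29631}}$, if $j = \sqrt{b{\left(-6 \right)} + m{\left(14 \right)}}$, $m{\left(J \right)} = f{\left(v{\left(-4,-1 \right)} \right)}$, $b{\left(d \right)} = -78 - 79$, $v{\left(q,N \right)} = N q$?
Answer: $\frac{\sqrt{-29631 + 877996161 i \sqrt{151}}}{29631} \approx 2.4787 + 2.4787 i$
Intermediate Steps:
$f{\left(t \right)} = 6$ ($f{\left(t \right)} = 15 - 3 \left(t 0 + 3\right) = 15 - 3 \left(0 + 3\right) = 15 - 9 = 6$)
$b{\left(d \right)} = -157$
$m{\left(J \right)} = 6$
$j = i \sqrt{151}$ ($j = \sqrt{-157 + 6} = \sqrt{-151} = i \sqrt{151} \approx 12.288 i$)
$\sqrt{j + \frac{1}{-29631}} = \sqrt{i \sqrt{151} + \frac{1}{-29631}} = \sqrt{i \sqrt{151} - \frac{1}{29631}} = \sqrt{- \frac{1}{29631} + i \sqrt{151}}$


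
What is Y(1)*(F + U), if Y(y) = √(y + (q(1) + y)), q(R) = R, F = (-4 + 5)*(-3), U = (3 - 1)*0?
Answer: -3*√3 ≈ -5.1962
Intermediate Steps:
U = 0 (U = 2*0 = 0)
F = -3 (F = 1*(-3) = -3)
Y(y) = √(1 + 2*y) (Y(y) = √(y + (1 + y)) = √(1 + 2*y))
Y(1)*(F + U) = √(1 + 2*1)*(-3 + 0) = √(1 + 2)*(-3) = √3*(-3) = -3*√3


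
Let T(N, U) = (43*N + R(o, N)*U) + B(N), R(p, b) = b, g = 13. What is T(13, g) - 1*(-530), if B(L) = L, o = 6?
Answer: 1271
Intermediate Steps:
T(N, U) = 44*N + N*U (T(N, U) = (43*N + N*U) + N = 44*N + N*U)
T(13, g) - 1*(-530) = 13*(44 + 13) - 1*(-530) = 13*57 + 530 = 741 + 530 = 1271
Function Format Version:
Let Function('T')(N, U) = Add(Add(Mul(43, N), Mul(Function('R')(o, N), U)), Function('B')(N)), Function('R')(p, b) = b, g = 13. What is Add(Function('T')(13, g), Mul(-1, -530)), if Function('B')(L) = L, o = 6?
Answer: 1271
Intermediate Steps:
Function('T')(N, U) = Add(Mul(44, N), Mul(N, U)) (Function('T')(N, U) = Add(Add(Mul(43, N), Mul(N, U)), N) = Add(Mul(44, N), Mul(N, U)))
Add(Function('T')(13, g), Mul(-1, -530)) = Add(Mul(13, Add(44, 13)), Mul(-1, -530)) = Add(Mul(13, 57), 530) = Add(741, 530) = 1271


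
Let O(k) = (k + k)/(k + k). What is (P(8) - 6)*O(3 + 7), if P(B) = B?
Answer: 2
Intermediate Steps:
O(k) = 1 (O(k) = (2*k)/((2*k)) = (2*k)*(1/(2*k)) = 1)
(P(8) - 6)*O(3 + 7) = (8 - 6)*1 = 2*1 = 2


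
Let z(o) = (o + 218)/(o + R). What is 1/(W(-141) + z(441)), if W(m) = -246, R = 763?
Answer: -1204/295525 ≈ -0.0040741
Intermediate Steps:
z(o) = (218 + o)/(763 + o) (z(o) = (o + 218)/(o + 763) = (218 + o)/(763 + o))
1/(W(-141) + z(441)) = 1/(-246 + (218 + 441)/(763 + 441)) = 1/(-246 + 659/1204) = 1/(-295525/1204) = -1204/295525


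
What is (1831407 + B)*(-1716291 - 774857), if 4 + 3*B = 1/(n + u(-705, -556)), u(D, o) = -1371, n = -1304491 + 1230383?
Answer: -344358035205084472/75479 ≈ -4.5623e+12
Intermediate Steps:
n = -74108
B = -100639/75479 (B = -4/3 + 1/(3*(-74108 - 1371)) = -4/3 + (1/3)/(-75479) = -4/3 + (1/3)*(-1/75479) = -4/3 - 1/226437 = -100639/75479 ≈ -1.3333)
(1831407 + B)*(-1716291 - 774857) = (1831407 - 100639/75479)*(-1716291 - 774857) = (138232668314/75479)*(-2491148) = -344358035205084472/75479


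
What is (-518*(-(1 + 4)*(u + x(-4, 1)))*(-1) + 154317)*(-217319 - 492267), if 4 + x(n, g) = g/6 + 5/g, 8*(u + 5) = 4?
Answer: -346881825686/3 ≈ -1.1563e+11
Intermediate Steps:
u = -9/2 (u = -5 + (1/8)*4 = -5 + 1/2 = -9/2 ≈ -4.5000)
x(n, g) = -4 + 5/g + g/6 (x(n, g) = -4 + (g/6 + 5/g) = -4 + (5/g + g/6) = -4 + 5/g + g/6)
(-518*(-(1 + 4)*(u + x(-4, 1)))*(-1) + 154317)*(-217319 - 492267) = (-518*(-(1 + 4)*(-9/2 + (-4 + 5/1 + (1/6)*1)))*(-1) + 154317)*(-217319 - 492267) = (-518*(-5*(-9/2 + (-4 + 5*1 + 1/6)))*(-1) + 154317)*(-709586) = (-518*(-5*(-9/2 + (-4 + 5 + 1/6)))*(-1) + 154317)*(-709586) = (-518*(-5*(-9/2 + 7/6))*(-1) + 154317)*(-709586) = (-518*(-5*(-10)/3)*(-1) + 154317)*(-709586) = (-518*(-1*(-50/3))*(-1) + 154317)*(-709586) = (-25900*(-1)/3 + 154317)*(-709586) = (-518*(-50/3) + 154317)*(-709586) = (25900/3 + 154317)*(-709586) = (488851/3)*(-709586) = -346881825686/3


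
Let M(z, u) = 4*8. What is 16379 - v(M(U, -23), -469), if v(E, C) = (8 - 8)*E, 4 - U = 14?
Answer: 16379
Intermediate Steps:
U = -10 (U = 4 - 1*14 = 4 - 14 = -10)
M(z, u) = 32
v(E, C) = 0 (v(E, C) = 0*E = 0)
16379 - v(M(U, -23), -469) = 16379 - 1*0 = 16379 + 0 = 16379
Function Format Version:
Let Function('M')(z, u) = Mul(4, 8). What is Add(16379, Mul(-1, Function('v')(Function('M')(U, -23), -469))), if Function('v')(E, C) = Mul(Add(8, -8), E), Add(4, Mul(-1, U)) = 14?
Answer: 16379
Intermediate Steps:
U = -10 (U = Add(4, Mul(-1, 14)) = Add(4, -14) = -10)
Function('M')(z, u) = 32
Function('v')(E, C) = 0 (Function('v')(E, C) = Mul(0, E) = 0)
Add(16379, Mul(-1, Function('v')(Function('M')(U, -23), -469))) = Add(16379, Mul(-1, 0)) = Add(16379, 0) = 16379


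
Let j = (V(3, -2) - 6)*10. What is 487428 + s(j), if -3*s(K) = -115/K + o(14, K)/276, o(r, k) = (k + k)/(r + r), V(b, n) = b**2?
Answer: 2825140079/5796 ≈ 4.8743e+5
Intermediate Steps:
j = 30 (j = (3**2 - 6)*10 = (9 - 6)*10 = 3*10 = 30)
o(r, k) = k/r (o(r, k) = (2*k)/((2*r)) = (2*k)*(1/(2*r)) = k/r)
s(K) = -K/11592 + 115/(3*K) (s(K) = -(-115/K + (K/14)/276)/3 = -(-115/K + (K*(1/14))*(1/276))/3 = -(-115/K + (K/14)*(1/276))/3 = -(-115/K + K/3864)/3 = -K/11592 + 115/(3*K))
487428 + s(j) = 487428 + (1/11592)*(444360 - 1*30**2)/30 = 487428 + (1/11592)*(1/30)*(444360 - 1*900) = 487428 + (1/11592)*(1/30)*(444360 - 900) = 487428 + (1/11592)*(1/30)*443460 = 487428 + 7391/5796 = 2825140079/5796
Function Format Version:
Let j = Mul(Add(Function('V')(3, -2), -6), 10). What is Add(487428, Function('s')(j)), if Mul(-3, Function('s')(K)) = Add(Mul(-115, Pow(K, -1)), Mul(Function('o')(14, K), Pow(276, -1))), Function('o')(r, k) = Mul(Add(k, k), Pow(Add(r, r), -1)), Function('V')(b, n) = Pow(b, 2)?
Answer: Rational(2825140079, 5796) ≈ 4.8743e+5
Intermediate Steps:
j = 30 (j = Mul(Add(Pow(3, 2), -6), 10) = Mul(Add(9, -6), 10) = Mul(3, 10) = 30)
Function('o')(r, k) = Mul(k, Pow(r, -1)) (Function('o')(r, k) = Mul(Mul(2, k), Pow(Mul(2, r), -1)) = Mul(Mul(2, k), Mul(Rational(1, 2), Pow(r, -1))) = Mul(k, Pow(r, -1)))
Function('s')(K) = Add(Mul(Rational(-1, 11592), K), Mul(Rational(115, 3), Pow(K, -1))) (Function('s')(K) = Mul(Rational(-1, 3), Add(Mul(-115, Pow(K, -1)), Mul(Mul(K, Pow(14, -1)), Pow(276, -1)))) = Mul(Rational(-1, 3), Add(Mul(-115, Pow(K, -1)), Mul(Mul(K, Rational(1, 14)), Rational(1, 276)))) = Mul(Rational(-1, 3), Add(Mul(-115, Pow(K, -1)), Mul(Mul(Rational(1, 14), K), Rational(1, 276)))) = Mul(Rational(-1, 3), Add(Mul(-115, Pow(K, -1)), Mul(Rational(1, 3864), K))) = Add(Mul(Rational(-1, 11592), K), Mul(Rational(115, 3), Pow(K, -1))))
Add(487428, Function('s')(j)) = Add(487428, Mul(Rational(1, 11592), Pow(30, -1), Add(444360, Mul(-1, Pow(30, 2))))) = Add(487428, Mul(Rational(1, 11592), Rational(1, 30), Add(444360, Mul(-1, 900)))) = Add(487428, Mul(Rational(1, 11592), Rational(1, 30), Add(444360, -900))) = Add(487428, Mul(Rational(1, 11592), Rational(1, 30), 443460)) = Add(487428, Rational(7391, 5796)) = Rational(2825140079, 5796)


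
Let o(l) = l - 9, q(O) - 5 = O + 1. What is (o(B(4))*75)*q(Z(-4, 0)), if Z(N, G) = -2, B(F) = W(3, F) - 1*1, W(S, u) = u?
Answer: -1800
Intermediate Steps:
B(F) = -1 + F (B(F) = F - 1*1 = F - 1 = -1 + F)
q(O) = 6 + O (q(O) = 5 + (O + 1) = 5 + (1 + O) = 6 + O)
o(l) = -9 + l
(o(B(4))*75)*q(Z(-4, 0)) = ((-9 + (-1 + 4))*75)*(6 - 2) = ((-9 + 3)*75)*4 = -6*75*4 = -450*4 = -1800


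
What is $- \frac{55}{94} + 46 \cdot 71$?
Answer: $\frac{306949}{94} \approx 3265.4$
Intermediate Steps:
$- \frac{55}{94} + 46 \cdot 71 = \left(-55\right) \frac{1}{94} + 3266 = - \frac{55}{94} + 3266 = \frac{306949}{94}$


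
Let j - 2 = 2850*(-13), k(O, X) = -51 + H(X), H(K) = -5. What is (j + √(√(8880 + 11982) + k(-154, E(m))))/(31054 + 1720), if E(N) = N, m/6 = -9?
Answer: -18524/16387 + √(-56 + 3*√2318)/32774 ≈ -1.1301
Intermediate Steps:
m = -54 (m = 6*(-9) = -54)
k(O, X) = -56 (k(O, X) = -51 - 5 = -56)
j = -37048 (j = 2 + 2850*(-13) = 2 - 37050 = -37048)
(j + √(√(8880 + 11982) + k(-154, E(m))))/(31054 + 1720) = (-37048 + √(√(8880 + 11982) - 56))/(31054 + 1720) = (-37048 + √(√20862 - 56))/32774 = (-37048 + √(3*√2318 - 56))*(1/32774) = (-37048 + √(-56 + 3*√2318))*(1/32774) = -18524/16387 + √(-56 + 3*√2318)/32774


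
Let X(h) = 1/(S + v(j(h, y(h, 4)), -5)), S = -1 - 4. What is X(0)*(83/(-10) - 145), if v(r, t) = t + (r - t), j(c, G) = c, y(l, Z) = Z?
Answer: 1533/50 ≈ 30.660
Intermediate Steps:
v(r, t) = r
S = -5
X(h) = 1/(-5 + h)
X(0)*(83/(-10) - 145) = (83/(-10) - 145)/(-5 + 0) = (83*(-1/10) - 145)/(-5) = -(-83/10 - 145)/5 = -1/5*(-1533/10) = 1533/50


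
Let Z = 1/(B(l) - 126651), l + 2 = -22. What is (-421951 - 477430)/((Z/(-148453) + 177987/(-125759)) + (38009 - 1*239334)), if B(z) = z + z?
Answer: 2127379399631613534813/476213827638963730555 ≈ 4.4673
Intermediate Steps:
l = -24 (l = -2 - 22 = -24)
B(z) = 2*z
Z = -1/126699 (Z = 1/(2*(-24) - 126651) = 1/(-48 - 126651) = 1/(-126699) = -1/126699 ≈ -7.8927e-6)
(-421951 - 477430)/((Z/(-148453) + 177987/(-125759)) + (38009 - 1*239334)) = (-421951 - 477430)/((-1/126699/(-148453) + 177987/(-125759)) + (38009 - 1*239334)) = -899381/((-1/126699*(-1/148453) + 177987*(-1/125759)) + (38009 - 239334)) = -899381/((1/18808846647 - 177987/125759) - 201325) = -899381/(-3347730188033830/2365381745480073 - 201325) = -899381/(-476213827638963730555/2365381745480073) = -899381*(-2365381745480073/476213827638963730555) = 2127379399631613534813/476213827638963730555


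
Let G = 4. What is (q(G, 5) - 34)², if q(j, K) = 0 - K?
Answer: 1521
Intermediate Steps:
q(j, K) = -K
(q(G, 5) - 34)² = (-1*5 - 34)² = (-5 - 34)² = (-39)² = 1521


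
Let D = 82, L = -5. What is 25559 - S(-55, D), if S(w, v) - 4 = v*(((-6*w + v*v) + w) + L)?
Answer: -547953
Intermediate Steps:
S(w, v) = 4 + v*(-5 + v**2 - 5*w) (S(w, v) = 4 + v*(((-6*w + v*v) + w) - 5) = 4 + v*(((-6*w + v**2) + w) - 5) = 4 + v*(((v**2 - 6*w) + w) - 5) = 4 + v*((v**2 - 5*w) - 5) = 4 + v*(-5 + v**2 - 5*w))
25559 - S(-55, D) = 25559 - (4 + 82**3 - 5*82 - 5*82*(-55)) = 25559 - (4 + 551368 - 410 + 22550) = 25559 - 1*573512 = 25559 - 573512 = -547953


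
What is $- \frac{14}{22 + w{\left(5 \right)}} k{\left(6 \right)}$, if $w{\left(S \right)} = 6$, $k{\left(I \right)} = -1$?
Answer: $\frac{1}{2} \approx 0.5$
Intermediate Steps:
$- \frac{14}{22 + w{\left(5 \right)}} k{\left(6 \right)} = - \frac{14}{22 + 6} \left(-1\right) = - \frac{14}{28} \left(-1\right) = \left(-14\right) \frac{1}{28} \left(-1\right) = \left(- \frac{1}{2}\right) \left(-1\right) = \frac{1}{2}$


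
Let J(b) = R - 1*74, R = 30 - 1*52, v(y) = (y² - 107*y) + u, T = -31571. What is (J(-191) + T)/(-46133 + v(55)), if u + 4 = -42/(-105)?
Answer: 158335/244983 ≈ 0.64631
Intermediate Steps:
u = -18/5 (u = -4 - 42/(-105) = -4 - 42*(-1/105) = -4 + ⅖ = -18/5 ≈ -3.6000)
v(y) = -18/5 + y² - 107*y (v(y) = (y² - 107*y) - 18/5 = -18/5 + y² - 107*y)
R = -22 (R = 30 - 52 = -22)
J(b) = -96 (J(b) = -22 - 1*74 = -22 - 74 = -96)
(J(-191) + T)/(-46133 + v(55)) = (-96 - 31571)/(-46133 + (-18/5 + 55² - 107*55)) = -31667/(-46133 + (-18/5 + 3025 - 5885)) = -31667/(-46133 - 14318/5) = -31667/(-244983/5) = -31667*(-5/244983) = 158335/244983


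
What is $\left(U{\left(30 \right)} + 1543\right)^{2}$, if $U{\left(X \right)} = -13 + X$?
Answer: $2433600$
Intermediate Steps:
$\left(U{\left(30 \right)} + 1543\right)^{2} = \left(\left(-13 + 30\right) + 1543\right)^{2} = \left(17 + 1543\right)^{2} = 1560^{2} = 2433600$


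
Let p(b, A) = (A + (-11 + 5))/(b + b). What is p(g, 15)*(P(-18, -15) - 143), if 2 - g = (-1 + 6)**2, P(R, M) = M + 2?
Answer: 702/23 ≈ 30.522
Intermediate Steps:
P(R, M) = 2 + M
g = -23 (g = 2 - (-1 + 6)**2 = 2 - 1*5**2 = 2 - 1*25 = 2 - 25 = -23)
p(b, A) = (-6 + A)/(2*b) (p(b, A) = (A - 6)/((2*b)) = (-6 + A)*(1/(2*b)) = (-6 + A)/(2*b))
p(g, 15)*(P(-18, -15) - 143) = ((1/2)*(-6 + 15)/(-23))*((2 - 15) - 143) = ((1/2)*(-1/23)*9)*(-13 - 143) = -9/46*(-156) = 702/23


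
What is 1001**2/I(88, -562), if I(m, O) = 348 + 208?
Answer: 1002001/556 ≈ 1802.2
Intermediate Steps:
I(m, O) = 556
1001**2/I(88, -562) = 1001**2/556 = 1002001*(1/556) = 1002001/556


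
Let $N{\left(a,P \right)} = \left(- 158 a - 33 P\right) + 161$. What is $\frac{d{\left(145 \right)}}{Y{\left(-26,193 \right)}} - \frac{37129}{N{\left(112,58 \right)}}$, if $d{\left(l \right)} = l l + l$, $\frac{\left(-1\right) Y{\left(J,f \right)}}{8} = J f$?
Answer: $\frac{951120953}{390380328} \approx 2.4364$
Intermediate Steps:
$N{\left(a,P \right)} = 161 - 158 a - 33 P$
$Y{\left(J,f \right)} = - 8 J f$
$d{\left(l \right)} = l + l^{2}$ ($d{\left(l \right)} = l^{2} + l = l + l^{2}$)
$\frac{d{\left(145 \right)}}{Y{\left(-26,193 \right)}} - \frac{37129}{N{\left(112,58 \right)}} = \frac{145 \left(1 + 145\right)}{\left(-8\right) \left(-26\right) 193} - \frac{37129}{161 - 17696 - 1914} = \frac{145 \cdot 146}{40144} - \frac{37129}{161 - 17696 - 1914} = 21170 \cdot \frac{1}{40144} - \frac{37129}{-19449} = \frac{10585}{20072} - - \frac{37129}{19449} = \frac{10585}{20072} + \frac{37129}{19449} = \frac{951120953}{390380328}$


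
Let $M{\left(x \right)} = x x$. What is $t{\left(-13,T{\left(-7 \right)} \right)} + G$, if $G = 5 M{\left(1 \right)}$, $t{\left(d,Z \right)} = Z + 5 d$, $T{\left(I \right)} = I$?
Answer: $-67$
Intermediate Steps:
$M{\left(x \right)} = x^{2}$
$G = 5$ ($G = 5 \cdot 1^{2} = 5 \cdot 1 = 5$)
$t{\left(-13,T{\left(-7 \right)} \right)} + G = \left(-7 + 5 \left(-13\right)\right) + 5 = \left(-7 - 65\right) + 5 = -72 + 5 = -67$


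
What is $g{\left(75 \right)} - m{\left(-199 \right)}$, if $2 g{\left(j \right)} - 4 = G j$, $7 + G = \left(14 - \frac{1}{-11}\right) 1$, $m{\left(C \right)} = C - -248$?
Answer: $\frac{2408}{11} \approx 218.91$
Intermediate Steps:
$m{\left(C \right)} = 248 + C$ ($m{\left(C \right)} = C + 248 = 248 + C$)
$G = \frac{78}{11}$ ($G = -7 + \left(14 - \frac{1}{-11}\right) 1 = -7 + \left(14 - - \frac{1}{11}\right) 1 = -7 + \left(14 + \frac{1}{11}\right) 1 = -7 + \frac{155}{11} \cdot 1 = -7 + \frac{155}{11} = \frac{78}{11} \approx 7.0909$)
$g{\left(j \right)} = 2 + \frac{39 j}{11}$ ($g{\left(j \right)} = 2 + \frac{\frac{78}{11} j}{2} = 2 + \frac{39 j}{11}$)
$g{\left(75 \right)} - m{\left(-199 \right)} = \left(2 + \frac{39}{11} \cdot 75\right) - \left(248 - 199\right) = \left(2 + \frac{2925}{11}\right) - 49 = \frac{2947}{11} - 49 = \frac{2408}{11}$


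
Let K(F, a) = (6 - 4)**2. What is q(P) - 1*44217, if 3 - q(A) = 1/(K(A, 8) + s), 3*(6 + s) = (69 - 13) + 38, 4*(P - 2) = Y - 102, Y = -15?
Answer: -3890835/88 ≈ -44214.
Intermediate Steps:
P = -109/4 (P = 2 + (-15 - 102)/4 = 2 + (1/4)*(-117) = 2 - 117/4 = -109/4 ≈ -27.250)
K(F, a) = 4 (K(F, a) = 2**2 = 4)
s = 76/3 (s = -6 + ((69 - 13) + 38)/3 = -6 + (56 + 38)/3 = -6 + (1/3)*94 = -6 + 94/3 = 76/3 ≈ 25.333)
q(A) = 261/88 (q(A) = 3 - 1/(4 + 76/3) = 3 - 1/88/3 = 3 - 1*3/88 = 3 - 3/88 = 261/88)
q(P) - 1*44217 = 261/88 - 1*44217 = 261/88 - 44217 = -3890835/88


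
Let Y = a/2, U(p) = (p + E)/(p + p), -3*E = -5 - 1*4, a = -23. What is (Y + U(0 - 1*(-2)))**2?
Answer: 1681/16 ≈ 105.06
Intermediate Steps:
E = 3 (E = -(-5 - 1*4)/3 = -(-5 - 4)/3 = -1/3*(-9) = 3)
U(p) = (3 + p)/(2*p) (U(p) = (p + 3)/(p + p) = (3 + p)/((2*p)) = (3 + p)*(1/(2*p)) = (3 + p)/(2*p))
Y = -23/2 ≈ -11.500
(Y + U(0 - 1*(-2)))**2 = (-23/2 + (3 + (0 - 1*(-2)))/(2*(0 - 1*(-2))))**2 = (-23/2 + (3 + (0 + 2))/(2*(0 + 2)))**2 = (-23/2 + (1/2)*(3 + 2)/2)**2 = (-23/2 + (1/2)*(1/2)*5)**2 = (-23/2 + 5/4)**2 = (-41/4)**2 = 1681/16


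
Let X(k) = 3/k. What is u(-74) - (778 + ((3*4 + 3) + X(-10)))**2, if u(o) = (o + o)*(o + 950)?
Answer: -75802129/100 ≈ -7.5802e+5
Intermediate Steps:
u(o) = 2*o*(950 + o) (u(o) = (2*o)*(950 + o) = 2*o*(950 + o))
u(-74) - (778 + ((3*4 + 3) + X(-10)))**2 = 2*(-74)*(950 - 74) - (778 + ((3*4 + 3) + 3/(-10)))**2 = 2*(-74)*876 - (778 + ((12 + 3) + 3*(-1/10)))**2 = -129648 - (778 + (15 - 3/10))**2 = -129648 - (778 + 147/10)**2 = -129648 - (7927/10)**2 = -129648 - 1*62837329/100 = -129648 - 62837329/100 = -75802129/100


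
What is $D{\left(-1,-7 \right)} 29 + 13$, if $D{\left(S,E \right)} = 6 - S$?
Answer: $216$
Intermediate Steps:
$D{\left(-1,-7 \right)} 29 + 13 = \left(6 - -1\right) 29 + 13 = \left(6 + 1\right) 29 + 13 = 7 \cdot 29 + 13 = 203 + 13 = 216$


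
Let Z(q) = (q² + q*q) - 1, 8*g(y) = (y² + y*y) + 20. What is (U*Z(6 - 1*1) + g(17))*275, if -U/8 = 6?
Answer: -2504975/4 ≈ -6.2624e+5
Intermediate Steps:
U = -48 (U = -8*6 = -48)
g(y) = 5/2 + y²/4 (g(y) = ((y² + y*y) + 20)/8 = ((y² + y²) + 20)/8 = (2*y² + 20)/8 = (20 + 2*y²)/8 = 5/2 + y²/4)
Z(q) = -1 + 2*q² (Z(q) = (q² + q²) - 1 = 2*q² - 1 = -1 + 2*q²)
(U*Z(6 - 1*1) + g(17))*275 = (-48*(-1 + 2*(6 - 1*1)²) + (5/2 + (¼)*17²))*275 = (-48*(-1 + 2*(6 - 1)²) + (5/2 + (¼)*289))*275 = (-48*(-1 + 2*5²) + (5/2 + 289/4))*275 = (-48*(-1 + 2*25) + 299/4)*275 = (-48*(-1 + 50) + 299/4)*275 = (-48*49 + 299/4)*275 = (-2352 + 299/4)*275 = -9109/4*275 = -2504975/4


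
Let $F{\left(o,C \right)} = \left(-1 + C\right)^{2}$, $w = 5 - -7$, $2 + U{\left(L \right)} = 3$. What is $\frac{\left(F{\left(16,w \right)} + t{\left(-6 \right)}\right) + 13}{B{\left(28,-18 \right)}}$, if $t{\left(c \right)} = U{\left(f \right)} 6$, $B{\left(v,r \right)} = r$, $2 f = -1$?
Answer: $- \frac{70}{9} \approx -7.7778$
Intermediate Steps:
$f = - \frac{1}{2}$ ($f = \frac{1}{2} \left(-1\right) = - \frac{1}{2} \approx -0.5$)
$U{\left(L \right)} = 1$ ($U{\left(L \right)} = -2 + 3 = 1$)
$w = 12$ ($w = 5 + 7 = 12$)
$t{\left(c \right)} = 6$ ($t{\left(c \right)} = 1 \cdot 6 = 6$)
$\frac{\left(F{\left(16,w \right)} + t{\left(-6 \right)}\right) + 13}{B{\left(28,-18 \right)}} = \frac{\left(\left(-1 + 12\right)^{2} + 6\right) + 13}{-18} = \left(\left(11^{2} + 6\right) + 13\right) \left(- \frac{1}{18}\right) = \left(\left(121 + 6\right) + 13\right) \left(- \frac{1}{18}\right) = \left(127 + 13\right) \left(- \frac{1}{18}\right) = 140 \left(- \frac{1}{18}\right) = - \frac{70}{9}$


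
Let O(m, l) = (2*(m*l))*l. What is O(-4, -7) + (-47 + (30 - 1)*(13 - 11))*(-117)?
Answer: -1679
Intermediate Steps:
O(m, l) = 2*m*l**2 (O(m, l) = (2*(l*m))*l = (2*l*m)*l = 2*m*l**2)
O(-4, -7) + (-47 + (30 - 1)*(13 - 11))*(-117) = 2*(-4)*(-7)**2 + (-47 + (30 - 1)*(13 - 11))*(-117) = 2*(-4)*49 + (-47 + 29*2)*(-117) = -392 + (-47 + 58)*(-117) = -392 + 11*(-117) = -392 - 1287 = -1679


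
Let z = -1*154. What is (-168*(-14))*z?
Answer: -362208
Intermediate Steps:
z = -154
(-168*(-14))*z = -168*(-14)*(-154) = 2352*(-154) = -362208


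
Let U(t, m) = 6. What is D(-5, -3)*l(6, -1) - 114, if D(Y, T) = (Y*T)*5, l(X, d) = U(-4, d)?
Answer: 336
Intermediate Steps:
l(X, d) = 6
D(Y, T) = 5*T*Y (D(Y, T) = (T*Y)*5 = 5*T*Y)
D(-5, -3)*l(6, -1) - 114 = (5*(-3)*(-5))*6 - 114 = 75*6 - 114 = 450 - 114 = 336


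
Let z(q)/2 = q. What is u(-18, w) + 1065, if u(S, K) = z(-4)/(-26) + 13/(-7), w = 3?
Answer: 96774/91 ≈ 1063.5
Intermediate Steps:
z(q) = 2*q
u(S, K) = -141/91 (u(S, K) = (2*(-4))/(-26) + 13/(-7) = -8*(-1/26) + 13*(-⅐) = 4/13 - 13/7 = -141/91)
u(-18, w) + 1065 = -141/91 + 1065 = 96774/91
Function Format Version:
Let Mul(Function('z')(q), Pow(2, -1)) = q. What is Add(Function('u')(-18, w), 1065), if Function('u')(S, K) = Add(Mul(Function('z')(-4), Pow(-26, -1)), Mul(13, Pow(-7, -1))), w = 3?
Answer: Rational(96774, 91) ≈ 1063.5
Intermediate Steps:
Function('z')(q) = Mul(2, q)
Function('u')(S, K) = Rational(-141, 91) (Function('u')(S, K) = Add(Mul(Mul(2, -4), Pow(-26, -1)), Mul(13, Pow(-7, -1))) = Add(Mul(-8, Rational(-1, 26)), Mul(13, Rational(-1, 7))) = Add(Rational(4, 13), Rational(-13, 7)) = Rational(-141, 91))
Add(Function('u')(-18, w), 1065) = Add(Rational(-141, 91), 1065) = Rational(96774, 91)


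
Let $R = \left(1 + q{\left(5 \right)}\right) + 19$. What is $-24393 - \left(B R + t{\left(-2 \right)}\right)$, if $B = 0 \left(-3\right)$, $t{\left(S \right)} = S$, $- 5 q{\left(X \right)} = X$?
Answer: $-24391$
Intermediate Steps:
$q{\left(X \right)} = - \frac{X}{5}$
$R = 19$ ($R = \left(1 - 1\right) + 19 = 0 + 19 = 19$)
$B = 0$
$-24393 - \left(B R + t{\left(-2 \right)}\right) = -24393 - \left(0 \cdot 19 - 2\right) = -24393 - \left(0 - 2\right) = -24393 - -2 = -24393 + 2 = -24391$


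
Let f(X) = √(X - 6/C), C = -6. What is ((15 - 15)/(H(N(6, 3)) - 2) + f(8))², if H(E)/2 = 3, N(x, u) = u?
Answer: 9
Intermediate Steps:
H(E) = 6 (H(E) = 2*3 = 6)
f(X) = √(1 + X) (f(X) = √(X - 6/(-6)) = √(X - 6*(-⅙)) = √(X + 1) = √(1 + X))
((15 - 15)/(H(N(6, 3)) - 2) + f(8))² = ((15 - 15)/(6 - 2) + √(1 + 8))² = (0/4 + √9)² = (0*(¼) + 3)² = (0 + 3)² = 3² = 9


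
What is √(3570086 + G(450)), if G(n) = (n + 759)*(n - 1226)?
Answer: √2631902 ≈ 1622.3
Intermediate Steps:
G(n) = (-1226 + n)*(759 + n) (G(n) = (759 + n)*(-1226 + n) = (-1226 + n)*(759 + n))
√(3570086 + G(450)) = √(3570086 + (-930534 + 450² - 467*450)) = √(3570086 + (-930534 + 202500 - 210150)) = √(3570086 - 938184) = √2631902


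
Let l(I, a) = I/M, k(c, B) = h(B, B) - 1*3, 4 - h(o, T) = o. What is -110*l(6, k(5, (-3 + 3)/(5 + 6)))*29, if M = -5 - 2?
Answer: 19140/7 ≈ 2734.3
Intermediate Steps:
M = -7
h(o, T) = 4 - o
k(c, B) = 1 - B (k(c, B) = (4 - B) - 1*3 = (4 - B) - 3 = 1 - B)
l(I, a) = -I/7 (l(I, a) = I/(-7) = I*(-1/7) = -I/7)
-110*l(6, k(5, (-3 + 3)/(5 + 6)))*29 = -110*(-1/7*6)*29 = -110*(-6)/7*29 = -11*(-60/7)*29 = (660/7)*29 = 19140/7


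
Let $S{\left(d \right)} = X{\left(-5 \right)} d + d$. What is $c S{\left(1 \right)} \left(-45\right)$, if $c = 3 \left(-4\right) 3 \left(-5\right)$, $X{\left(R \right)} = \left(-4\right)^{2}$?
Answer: $-137700$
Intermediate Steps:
$X{\left(R \right)} = 16$
$c = 180$ ($c = \left(-12\right) 3 \left(-5\right) = \left(-36\right) \left(-5\right) = 180$)
$S{\left(d \right)} = 17 d$ ($S{\left(d \right)} = 16 d + d = 17 d$)
$c S{\left(1 \right)} \left(-45\right) = 180 \cdot 17 \cdot 1 \left(-45\right) = 180 \cdot 17 \left(-45\right) = 3060 \left(-45\right) = -137700$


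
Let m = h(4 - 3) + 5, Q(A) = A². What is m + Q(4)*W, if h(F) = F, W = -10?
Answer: -154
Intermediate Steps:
m = 6 (m = (4 - 3) + 5 = 1 + 5 = 6)
m + Q(4)*W = 6 + 4²*(-10) = 6 + 16*(-10) = 6 - 160 = -154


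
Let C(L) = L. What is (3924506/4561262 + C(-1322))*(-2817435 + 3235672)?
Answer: -1260161434889173/2280631 ≈ -5.5255e+8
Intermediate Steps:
(3924506/4561262 + C(-1322))*(-2817435 + 3235672) = (3924506/4561262 - 1322)*(-2817435 + 3235672) = (3924506*(1/4561262) - 1322)*418237 = (1962253/2280631 - 1322)*418237 = -3013031929/2280631*418237 = -1260161434889173/2280631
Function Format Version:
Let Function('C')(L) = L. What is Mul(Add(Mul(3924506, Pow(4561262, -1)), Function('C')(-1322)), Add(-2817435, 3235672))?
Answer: Rational(-1260161434889173, 2280631) ≈ -5.5255e+8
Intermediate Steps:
Mul(Add(Mul(3924506, Pow(4561262, -1)), Function('C')(-1322)), Add(-2817435, 3235672)) = Mul(Add(Mul(3924506, Pow(4561262, -1)), -1322), Add(-2817435, 3235672)) = Mul(Add(Mul(3924506, Rational(1, 4561262)), -1322), 418237) = Mul(Add(Rational(1962253, 2280631), -1322), 418237) = Mul(Rational(-3013031929, 2280631), 418237) = Rational(-1260161434889173, 2280631)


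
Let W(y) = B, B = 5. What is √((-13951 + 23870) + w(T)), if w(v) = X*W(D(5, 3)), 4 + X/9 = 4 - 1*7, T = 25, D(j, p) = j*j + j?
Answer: 98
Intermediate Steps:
D(j, p) = j + j² (D(j, p) = j² + j = j + j²)
W(y) = 5
X = -63 (X = -36 + 9*(4 - 1*7) = -36 + 9*(4 - 7) = -36 + 9*(-3) = -36 - 27 = -63)
w(v) = -315 (w(v) = -63*5 = -315)
√((-13951 + 23870) + w(T)) = √((-13951 + 23870) - 315) = √(9919 - 315) = √9604 = 98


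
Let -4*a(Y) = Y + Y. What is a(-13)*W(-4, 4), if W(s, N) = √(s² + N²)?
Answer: 26*√2 ≈ 36.770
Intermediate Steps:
a(Y) = -Y/2 (a(Y) = -(Y + Y)/4 = -Y/2)
W(s, N) = √(N² + s²)
a(-13)*W(-4, 4) = (-½*(-13))*√(4² + (-4)²) = 13*√(16 + 16)/2 = 13*√32/2 = 13*(4*√2)/2 = 26*√2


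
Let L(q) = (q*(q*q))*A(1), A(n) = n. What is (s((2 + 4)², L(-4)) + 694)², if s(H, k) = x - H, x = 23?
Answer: 463761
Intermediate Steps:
L(q) = q³ (L(q) = (q*(q*q))*1 = (q*q²)*1 = q³*1 = q³)
s(H, k) = 23 - H
(s((2 + 4)², L(-4)) + 694)² = ((23 - (2 + 4)²) + 694)² = ((23 - 1*6²) + 694)² = ((23 - 1*36) + 694)² = ((23 - 36) + 694)² = (-13 + 694)² = 681² = 463761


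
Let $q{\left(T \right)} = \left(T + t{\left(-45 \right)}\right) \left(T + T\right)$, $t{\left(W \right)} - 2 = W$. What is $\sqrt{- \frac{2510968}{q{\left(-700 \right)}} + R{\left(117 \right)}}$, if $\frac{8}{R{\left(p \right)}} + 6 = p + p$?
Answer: $\frac{i \sqrt{5226713894829}}{1482285} \approx 1.5423 i$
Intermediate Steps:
$R{\left(p \right)} = \frac{8}{-6 + 2 p}$ ($R{\left(p \right)} = \frac{8}{-6 + \left(p + p\right)} = \frac{8}{-6 + 2 p}$)
$t{\left(W \right)} = 2 + W$
$q{\left(T \right)} = 2 T \left(-43 + T\right)$ ($q{\left(T \right)} = \left(T + \left(2 - 45\right)\right) \left(T + T\right) = \left(T - 43\right) 2 T = \left(-43 + T\right) 2 T = 2 T \left(-43 + T\right)$)
$\sqrt{- \frac{2510968}{q{\left(-700 \right)}} + R{\left(117 \right)}} = \sqrt{- \frac{2510968}{2 \left(-700\right) \left(-43 - 700\right)} + \frac{4}{-3 + 117}} = \sqrt{- \frac{2510968}{2 \left(-700\right) \left(-743\right)} + \frac{4}{114}} = \sqrt{- \frac{2510968}{1040200} + 4 \cdot \frac{1}{114}} = \sqrt{\left(-2510968\right) \frac{1}{1040200} + \frac{2}{57}} = \sqrt{- \frac{313871}{130025} + \frac{2}{57}} = \sqrt{- \frac{17630597}{7411425}} = \frac{i \sqrt{5226713894829}}{1482285}$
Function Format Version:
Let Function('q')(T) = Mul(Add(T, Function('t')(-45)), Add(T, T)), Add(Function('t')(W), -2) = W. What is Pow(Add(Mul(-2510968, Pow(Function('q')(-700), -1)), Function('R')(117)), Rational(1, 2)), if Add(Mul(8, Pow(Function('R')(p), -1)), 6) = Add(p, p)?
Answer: Mul(Rational(1, 1482285), I, Pow(5226713894829, Rational(1, 2))) ≈ Mul(1.5423, I)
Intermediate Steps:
Function('R')(p) = Mul(8, Pow(Add(-6, Mul(2, p)), -1)) (Function('R')(p) = Mul(8, Pow(Add(-6, Add(p, p)), -1)) = Mul(8, Pow(Add(-6, Mul(2, p)), -1)))
Function('t')(W) = Add(2, W)
Function('q')(T) = Mul(2, T, Add(-43, T)) (Function('q')(T) = Mul(Add(T, Add(2, -45)), Add(T, T)) = Mul(Add(T, -43), Mul(2, T)) = Mul(Add(-43, T), Mul(2, T)) = Mul(2, T, Add(-43, T)))
Pow(Add(Mul(-2510968, Pow(Function('q')(-700), -1)), Function('R')(117)), Rational(1, 2)) = Pow(Add(Mul(-2510968, Pow(Mul(2, -700, Add(-43, -700)), -1)), Mul(4, Pow(Add(-3, 117), -1))), Rational(1, 2)) = Pow(Add(Mul(-2510968, Pow(Mul(2, -700, -743), -1)), Mul(4, Pow(114, -1))), Rational(1, 2)) = Pow(Add(Mul(-2510968, Pow(1040200, -1)), Mul(4, Rational(1, 114))), Rational(1, 2)) = Pow(Add(Mul(-2510968, Rational(1, 1040200)), Rational(2, 57)), Rational(1, 2)) = Pow(Add(Rational(-313871, 130025), Rational(2, 57)), Rational(1, 2)) = Pow(Rational(-17630597, 7411425), Rational(1, 2)) = Mul(Rational(1, 1482285), I, Pow(5226713894829, Rational(1, 2)))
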